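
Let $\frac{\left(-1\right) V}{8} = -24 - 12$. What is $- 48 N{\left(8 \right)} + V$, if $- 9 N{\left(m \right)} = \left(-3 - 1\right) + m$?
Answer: $\frac{928}{3} \approx 309.33$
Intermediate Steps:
$N{\left(m \right)} = \frac{4}{9} - \frac{m}{9}$ ($N{\left(m \right)} = - \frac{\left(-3 - 1\right) + m}{9} = - \frac{-4 + m}{9} = \frac{4}{9} - \frac{m}{9}$)
$V = 288$ ($V = - 8 \left(-24 - 12\right) = \left(-8\right) \left(-36\right) = 288$)
$- 48 N{\left(8 \right)} + V = - 48 \left(\frac{4}{9} - \frac{8}{9}\right) + 288 = \left(-48\right) \left(- \frac{4}{9}\right) + 288 = \frac{64}{3} + 288 = \frac{928}{3}$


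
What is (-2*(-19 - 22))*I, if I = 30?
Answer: 2460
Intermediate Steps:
(-2*(-19 - 22))*I = -2*(-19 - 22)*30 = -2*(-41)*30 = 82*30 = 2460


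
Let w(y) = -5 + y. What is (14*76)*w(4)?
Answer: -1064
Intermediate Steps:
(14*76)*w(4) = (14*76)*(-5 + 4) = 1064*(-1) = -1064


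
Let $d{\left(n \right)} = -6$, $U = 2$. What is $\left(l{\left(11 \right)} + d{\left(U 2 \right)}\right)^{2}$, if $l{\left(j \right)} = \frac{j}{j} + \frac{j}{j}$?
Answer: $16$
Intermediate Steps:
$l{\left(j \right)} = 2$ ($l{\left(j \right)} = 1 + 1 = 2$)
$\left(l{\left(11 \right)} + d{\left(U 2 \right)}\right)^{2} = \left(2 - 6\right)^{2} = \left(-4\right)^{2} = 16$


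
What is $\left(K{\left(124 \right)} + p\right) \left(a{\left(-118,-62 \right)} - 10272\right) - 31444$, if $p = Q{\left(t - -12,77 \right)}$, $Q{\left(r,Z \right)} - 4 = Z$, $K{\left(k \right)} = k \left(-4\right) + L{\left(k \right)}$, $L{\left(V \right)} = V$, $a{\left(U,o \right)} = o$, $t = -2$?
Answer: $2975750$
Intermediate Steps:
$K{\left(k \right)} = - 3 k$ ($K{\left(k \right)} = k \left(-4\right) + k = - 4 k + k = - 3 k$)
$Q{\left(r,Z \right)} = 4 + Z$
$p = 81$ ($p = 4 + 77 = 81$)
$\left(K{\left(124 \right)} + p\right) \left(a{\left(-118,-62 \right)} - 10272\right) - 31444 = \left(\left(-3\right) 124 + 81\right) \left(-62 - 10272\right) - 31444 = \left(-372 + 81\right) \left(-10334\right) - 31444 = \left(-291\right) \left(-10334\right) - 31444 = 3007194 - 31444 = 2975750$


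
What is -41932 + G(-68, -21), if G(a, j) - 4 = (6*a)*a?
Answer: -14184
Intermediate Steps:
G(a, j) = 4 + 6*a**2 (G(a, j) = 4 + (6*a)*a = 4 + 6*a**2)
-41932 + G(-68, -21) = -41932 + (4 + 6*(-68)**2) = -41932 + (4 + 6*4624) = -41932 + (4 + 27744) = -41932 + 27748 = -14184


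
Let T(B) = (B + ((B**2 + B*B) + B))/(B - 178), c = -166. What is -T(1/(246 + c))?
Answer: 81/569560 ≈ 0.00014222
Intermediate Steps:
T(B) = (2*B + 2*B**2)/(-178 + B) (T(B) = (B + ((B**2 + B**2) + B))/(-178 + B) = (B + (2*B**2 + B))/(-178 + B) = (B + (B + 2*B**2))/(-178 + B) = (2*B + 2*B**2)/(-178 + B))
-T(1/(246 + c)) = -2*(1 + 1/(246 - 166))/((246 - 166)*(-178 + 1/(246 - 166))) = -2*(1 + 1/80)/(80*(-178 + 1/80)) = -2*81/(80*(-14239/80)*80) = -2*(-80)*81/(80*14239*80) = -1*(-81/569560) = 81/569560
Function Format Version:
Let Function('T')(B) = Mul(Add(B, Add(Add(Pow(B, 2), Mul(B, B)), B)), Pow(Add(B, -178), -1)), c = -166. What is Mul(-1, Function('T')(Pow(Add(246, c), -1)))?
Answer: Rational(81, 569560) ≈ 0.00014222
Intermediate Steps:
Function('T')(B) = Mul(Pow(Add(-178, B), -1), Add(Mul(2, B), Mul(2, Pow(B, 2)))) (Function('T')(B) = Mul(Add(B, Add(Add(Pow(B, 2), Pow(B, 2)), B)), Pow(Add(-178, B), -1)) = Mul(Add(B, Add(Mul(2, Pow(B, 2)), B)), Pow(Add(-178, B), -1)) = Mul(Add(B, Add(B, Mul(2, Pow(B, 2)))), Pow(Add(-178, B), -1)) = Mul(Add(Mul(2, B), Mul(2, Pow(B, 2))), Pow(Add(-178, B), -1)) = Mul(Pow(Add(-178, B), -1), Add(Mul(2, B), Mul(2, Pow(B, 2)))))
Mul(-1, Function('T')(Pow(Add(246, c), -1))) = Mul(-1, Mul(2, Pow(Add(246, -166), -1), Pow(Add(-178, Pow(Add(246, -166), -1)), -1), Add(1, Pow(Add(246, -166), -1)))) = Mul(-1, Mul(2, Pow(80, -1), Pow(Add(-178, Pow(80, -1)), -1), Add(1, Pow(80, -1)))) = Mul(-1, Mul(2, Rational(1, 80), Pow(Add(-178, Rational(1, 80)), -1), Add(1, Rational(1, 80)))) = Mul(-1, Mul(2, Rational(1, 80), Pow(Rational(-14239, 80), -1), Rational(81, 80))) = Mul(-1, Mul(2, Rational(1, 80), Rational(-80, 14239), Rational(81, 80))) = Mul(-1, Rational(-81, 569560)) = Rational(81, 569560)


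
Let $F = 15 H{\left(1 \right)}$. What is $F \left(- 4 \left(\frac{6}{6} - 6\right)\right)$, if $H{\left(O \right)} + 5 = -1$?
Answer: $-1800$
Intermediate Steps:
$H{\left(O \right)} = -6$ ($H{\left(O \right)} = -5 - 1 = -6$)
$F = -90$ ($F = 15 \left(-6\right) = -90$)
$F \left(- 4 \left(\frac{6}{6} - 6\right)\right) = - 90 \left(- 4 \left(\frac{6}{6} - 6\right)\right) = - 90 \left(- 4 \left(6 \cdot \frac{1}{6} - 6\right)\right) = - 90 \left(- 4 \left(1 - 6\right)\right) = - 90 \left(\left(-4\right) \left(-5\right)\right) = \left(-90\right) 20 = -1800$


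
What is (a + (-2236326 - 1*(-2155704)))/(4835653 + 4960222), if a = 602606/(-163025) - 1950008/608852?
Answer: -2000767779610778/243079978472159375 ≈ -0.0082309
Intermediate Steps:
a = -171199480628/24814524325 (a = 602606*(-1/163025) - 1950008*1/608852 = -602606/163025 - 487502/152213 = -171199480628/24814524325 ≈ -6.8992)
(a + (-2236326 - 1*(-2155704)))/(4835653 + 4960222) = (-171199480628/24814524325 + (-2236326 - 1*(-2155704)))/(4835653 + 4960222) = (-171199480628/24814524325 + (-2236326 + 2155704))/9795875 = (-171199480628/24814524325 - 80622)*(1/9795875) = -2000767779610778/24814524325*1/9795875 = -2000767779610778/243079978472159375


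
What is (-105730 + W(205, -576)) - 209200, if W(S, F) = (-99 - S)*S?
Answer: -377250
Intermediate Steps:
W(S, F) = S*(-99 - S)
(-105730 + W(205, -576)) - 209200 = (-105730 - 1*205*(99 + 205)) - 209200 = (-105730 - 1*205*304) - 209200 = (-105730 - 62320) - 209200 = -168050 - 209200 = -377250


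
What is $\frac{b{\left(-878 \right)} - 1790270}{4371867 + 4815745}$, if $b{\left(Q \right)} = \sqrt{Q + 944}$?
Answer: $- \frac{895135}{4593806} + \frac{\sqrt{66}}{9187612} \approx -0.19486$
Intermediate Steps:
$b{\left(Q \right)} = \sqrt{944 + Q}$
$\frac{b{\left(-878 \right)} - 1790270}{4371867 + 4815745} = \frac{\sqrt{944 - 878} - 1790270}{4371867 + 4815745} = \frac{\sqrt{66} - 1790270}{9187612} = \left(-1790270 + \sqrt{66}\right) \frac{1}{9187612} = - \frac{895135}{4593806} + \frac{\sqrt{66}}{9187612}$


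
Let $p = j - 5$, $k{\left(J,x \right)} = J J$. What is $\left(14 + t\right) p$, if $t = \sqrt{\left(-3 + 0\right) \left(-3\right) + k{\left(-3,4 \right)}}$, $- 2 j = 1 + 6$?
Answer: $-119 - \frac{51 \sqrt{2}}{2} \approx -155.06$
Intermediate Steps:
$k{\left(J,x \right)} = J^{2}$
$j = - \frac{7}{2}$ ($j = - \frac{1 + 6}{2} = \left(- \frac{1}{2}\right) 7 = - \frac{7}{2} \approx -3.5$)
$p = - \frac{17}{2}$ ($p = - \frac{7}{2} - 5 = - \frac{17}{2} \approx -8.5$)
$t = 3 \sqrt{2}$ ($t = \sqrt{\left(-3 + 0\right) \left(-3\right) + \left(-3\right)^{2}} = \sqrt{\left(-3\right) \left(-3\right) + 9} = \sqrt{9 + 9} = \sqrt{18} = 3 \sqrt{2} \approx 4.2426$)
$\left(14 + t\right) p = \left(14 + 3 \sqrt{2}\right) \left(- \frac{17}{2}\right) = -119 - \frac{51 \sqrt{2}}{2}$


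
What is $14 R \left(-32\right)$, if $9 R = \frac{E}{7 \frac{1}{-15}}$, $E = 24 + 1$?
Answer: $\frac{8000}{3} \approx 2666.7$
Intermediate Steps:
$E = 25$
$R = - \frac{125}{21}$ ($R = \frac{25 \frac{1}{7 \frac{1}{-15}}}{9} = \frac{25 \frac{1}{7 \left(- \frac{1}{15}\right)}}{9} = \frac{25 \frac{1}{- \frac{7}{15}}}{9} = \frac{25 \left(- \frac{15}{7}\right)}{9} = \frac{1}{9} \left(- \frac{375}{7}\right) = - \frac{125}{21} \approx -5.9524$)
$14 R \left(-32\right) = 14 \left(- \frac{125}{21}\right) \left(-32\right) = \left(- \frac{250}{3}\right) \left(-32\right) = \frac{8000}{3}$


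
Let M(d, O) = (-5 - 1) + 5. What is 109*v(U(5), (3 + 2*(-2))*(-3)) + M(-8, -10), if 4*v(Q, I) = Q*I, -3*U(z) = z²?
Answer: -2729/4 ≈ -682.25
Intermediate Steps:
U(z) = -z²/3
M(d, O) = -1 (M(d, O) = -6 + 5 = -1)
v(Q, I) = I*Q/4 (v(Q, I) = (Q*I)/4 = (I*Q)/4 = I*Q/4)
109*v(U(5), (3 + 2*(-2))*(-3)) + M(-8, -10) = 109*(((3 + 2*(-2))*(-3))*(-⅓*5²)/4) - 1 = 109*(((3 - 4)*(-3))*(-⅓*25)/4) - 1 = 109*((¼)*(-1*(-3))*(-25/3)) - 1 = 109*((¼)*3*(-25/3)) - 1 = 109*(-25/4) - 1 = -2725/4 - 1 = -2729/4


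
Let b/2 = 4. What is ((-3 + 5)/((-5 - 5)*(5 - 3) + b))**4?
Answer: 1/1296 ≈ 0.00077160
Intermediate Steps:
b = 8 (b = 2*4 = 8)
((-3 + 5)/((-5 - 5)*(5 - 3) + b))**4 = ((-3 + 5)/((-5 - 5)*(5 - 3) + 8))**4 = (2/(-10*2 + 8))**4 = (2/(-20 + 8))**4 = (2/(-12))**4 = (2*(-1/12))**4 = (-1/6)**4 = 1/1296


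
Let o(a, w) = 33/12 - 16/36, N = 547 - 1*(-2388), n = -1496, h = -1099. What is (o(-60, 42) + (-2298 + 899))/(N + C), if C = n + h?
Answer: -50281/12240 ≈ -4.1079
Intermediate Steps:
N = 2935 (N = 547 + 2388 = 2935)
C = -2595 (C = -1496 - 1099 = -2595)
o(a, w) = 83/36 (o(a, w) = 33*(1/12) - 16*1/36 = 11/4 - 4/9 = 83/36)
(o(-60, 42) + (-2298 + 899))/(N + C) = (83/36 + (-2298 + 899))/(2935 - 2595) = (83/36 - 1399)/340 = -50281/36*1/340 = -50281/12240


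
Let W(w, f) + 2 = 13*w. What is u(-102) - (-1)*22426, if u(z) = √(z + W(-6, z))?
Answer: 22426 + I*√182 ≈ 22426.0 + 13.491*I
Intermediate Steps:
W(w, f) = -2 + 13*w
u(z) = √(-80 + z) (u(z) = √(z + (-2 + 13*(-6))) = √(z + (-2 - 78)) = √(z - 80) = √(-80 + z))
u(-102) - (-1)*22426 = √(-80 - 102) - (-1)*22426 = √(-182) - 1*(-22426) = I*√182 + 22426 = 22426 + I*√182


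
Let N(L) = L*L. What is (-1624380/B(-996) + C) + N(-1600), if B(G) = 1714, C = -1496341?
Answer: 910743573/857 ≈ 1.0627e+6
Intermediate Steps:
N(L) = L²
(-1624380/B(-996) + C) + N(-1600) = (-1624380/1714 - 1496341) + (-1600)² = (-1624380*1/1714 - 1496341) + 2560000 = (-812190/857 - 1496341) + 2560000 = -1283176427/857 + 2560000 = 910743573/857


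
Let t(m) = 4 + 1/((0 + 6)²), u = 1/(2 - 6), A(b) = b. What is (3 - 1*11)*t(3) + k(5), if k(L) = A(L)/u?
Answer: -470/9 ≈ -52.222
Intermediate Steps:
u = -¼ (u = 1/(-4) = -¼ ≈ -0.25000)
k(L) = -4*L (k(L) = L/(-¼) = L*(-4) = -4*L)
t(m) = 145/36 (t(m) = 4 + 1/(6²) = 4 + 1/36 = 145/36)
(3 - 1*11)*t(3) + k(5) = (3 - 1*11)*(145/36) - 4*5 = (3 - 11)*(145/36) - 20 = -8*145/36 - 20 = -290/9 - 20 = -470/9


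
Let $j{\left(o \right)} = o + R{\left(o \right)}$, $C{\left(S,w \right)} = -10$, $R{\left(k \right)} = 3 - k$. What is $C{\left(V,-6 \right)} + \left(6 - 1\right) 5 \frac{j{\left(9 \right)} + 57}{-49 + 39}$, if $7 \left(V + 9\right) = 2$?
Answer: $-160$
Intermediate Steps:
$V = - \frac{61}{7}$ ($V = -9 + \frac{1}{7} \cdot 2 = -9 + \frac{2}{7} = - \frac{61}{7} \approx -8.7143$)
$j{\left(o \right)} = 3$ ($j{\left(o \right)} = o - \left(-3 + o\right) = 3$)
$C{\left(V,-6 \right)} + \left(6 - 1\right) 5 \frac{j{\left(9 \right)} + 57}{-49 + 39} = -10 + \left(6 - 1\right) 5 \frac{3 + 57}{-49 + 39} = -10 + 5 \cdot 5 \frac{60}{-10} = -10 + 25 \cdot 60 \left(- \frac{1}{10}\right) = -10 + 25 \left(-6\right) = -10 - 150 = -160$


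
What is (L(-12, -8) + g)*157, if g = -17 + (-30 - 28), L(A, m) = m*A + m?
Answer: 2041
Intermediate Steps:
L(A, m) = m + A*m (L(A, m) = A*m + m = m + A*m)
g = -75 (g = -17 - 58 = -75)
(L(-12, -8) + g)*157 = (-8*(1 - 12) - 75)*157 = (-8*(-11) - 75)*157 = (88 - 75)*157 = 13*157 = 2041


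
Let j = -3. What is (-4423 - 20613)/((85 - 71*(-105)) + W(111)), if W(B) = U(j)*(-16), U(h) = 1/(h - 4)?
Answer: -43813/13199 ≈ -3.3194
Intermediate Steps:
U(h) = 1/(-4 + h)
W(B) = 16/7 (W(B) = -16/(-4 - 3) = -16/(-7) = -⅐*(-16) = 16/7)
(-4423 - 20613)/((85 - 71*(-105)) + W(111)) = (-4423 - 20613)/((85 - 71*(-105)) + 16/7) = -25036/((85 + 7455) + 16/7) = -25036/(7540 + 16/7) = -25036/52796/7 = -25036*7/52796 = -43813/13199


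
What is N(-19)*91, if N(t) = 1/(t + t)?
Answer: -91/38 ≈ -2.3947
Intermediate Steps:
N(t) = 1/(2*t)
N(-19)*91 = ((1/2)/(-19))*91 = ((1/2)*(-1/19))*91 = -1/38*91 = -91/38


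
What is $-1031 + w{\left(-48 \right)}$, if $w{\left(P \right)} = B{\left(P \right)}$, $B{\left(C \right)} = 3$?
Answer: $-1028$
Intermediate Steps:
$w{\left(P \right)} = 3$
$-1031 + w{\left(-48 \right)} = -1031 + 3 = -1028$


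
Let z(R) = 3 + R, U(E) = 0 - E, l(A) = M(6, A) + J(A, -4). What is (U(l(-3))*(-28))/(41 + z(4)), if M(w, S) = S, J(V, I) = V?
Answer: -7/2 ≈ -3.5000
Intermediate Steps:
l(A) = 2*A (l(A) = A + A = 2*A)
U(E) = -E
(U(l(-3))*(-28))/(41 + z(4)) = (-2*(-3)*(-28))/(41 + (3 + 4)) = (-1*(-6)*(-28))/(41 + 7) = (6*(-28))/48 = -168*1/48 = -7/2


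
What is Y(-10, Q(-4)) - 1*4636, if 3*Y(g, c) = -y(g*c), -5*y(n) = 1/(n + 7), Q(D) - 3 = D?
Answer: -1182179/255 ≈ -4636.0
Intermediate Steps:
Q(D) = 3 + D
y(n) = -1/(5*(7 + n)) (y(n) = -1/(5*(n + 7)) = -1/(5*(7 + n)))
Y(g, c) = 1/(3*(35 + 5*c*g)) (Y(g, c) = (-(-1)/(35 + 5*(g*c)))/3 = (-(-1)/(35 + 5*(c*g)))/3 = (-(-1)/(35 + 5*c*g))/3 = 1/(3*(35 + 5*c*g)))
Y(-10, Q(-4)) - 1*4636 = 1/(15*(7 + (3 - 4)*(-10))) - 1*4636 = 1/(15*(7 - 1*(-10))) - 4636 = 1/(15*(7 + 10)) - 4636 = (1/15)/17 - 4636 = (1/15)*(1/17) - 4636 = 1/255 - 4636 = -1182179/255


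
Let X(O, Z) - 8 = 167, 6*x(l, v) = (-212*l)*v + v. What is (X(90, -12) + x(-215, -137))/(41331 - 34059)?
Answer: -6243547/43632 ≈ -143.10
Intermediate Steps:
x(l, v) = v/6 - 106*l*v/3 (x(l, v) = ((-212*l)*v + v)/6 = (-212*l*v + v)/6 = (v - 212*l*v)/6 = v/6 - 106*l*v/3)
X(O, Z) = 175 (X(O, Z) = 8 + 167 = 175)
(X(90, -12) + x(-215, -137))/(41331 - 34059) = (175 + (⅙)*(-137)*(1 - 212*(-215)))/(41331 - 34059) = (175 + (⅙)*(-137)*(1 + 45580))/7272 = (175 + (⅙)*(-137)*45581)*(1/7272) = (175 - 6244597/6)*(1/7272) = -6243547/6*1/7272 = -6243547/43632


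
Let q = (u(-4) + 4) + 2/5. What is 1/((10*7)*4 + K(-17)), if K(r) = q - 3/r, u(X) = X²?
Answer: 85/25549 ≈ 0.0033269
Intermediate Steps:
q = 102/5 (q = ((-4)² + 4) + 2/5 = (16 + 4) + 2*(⅕) = 20 + ⅖ = 102/5 ≈ 20.400)
K(r) = 102/5 - 3/r
1/((10*7)*4 + K(-17)) = 1/((10*7)*4 + (102/5 - 3/(-17))) = 1/(70*4 + (102/5 - 3*(-1/17))) = 1/(280 + (102/5 + 3/17)) = 1/(280 + 1749/85) = 1/(25549/85) = 85/25549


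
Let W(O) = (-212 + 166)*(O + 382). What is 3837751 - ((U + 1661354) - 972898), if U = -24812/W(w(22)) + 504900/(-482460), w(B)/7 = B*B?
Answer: 5871122127421/1864265 ≈ 3.1493e+6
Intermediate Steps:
w(B) = 7*B² (w(B) = 7*(B*B) = 7*B²)
W(O) = -17572 - 46*O (W(O) = -46*(382 + O) = -17572 - 46*O)
U = -1684246/1864265 (U = -24812/(-17572 - 322*22²) + 504900/(-482460) = -24812/(-17572 - 322*484) + 504900*(-1/482460) = -24812/(-17572 - 46*3388) - 45/43 = -24812/(-17572 - 155848) - 45/43 = -24812/(-173420) - 45/43 = -24812*(-1/173420) - 45/43 = 6203/43355 - 45/43 = -1684246/1864265 ≈ -0.90344)
3837751 - ((U + 1661354) - 972898) = 3837751 - ((-1684246/1864265 + 1661354) - 972898) = 3837751 - (3097202430564/1864265 - 972898) = 3837751 - 1*1283462740594/1864265 = 3837751 - 1283462740594/1864265 = 5871122127421/1864265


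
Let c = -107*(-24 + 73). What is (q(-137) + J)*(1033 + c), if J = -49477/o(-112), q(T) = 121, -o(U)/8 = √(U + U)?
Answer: -509410 + 104149085*I*√14/224 ≈ -5.0941e+5 + 1.7397e+6*I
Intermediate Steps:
o(U) = -8*√2*√U (o(U) = -8*√(U + U) = -8*√2*√U)
c = -5243 (c = -107*49 = -5243)
J = -49477*I*√14/448 ≈ -413.23*I
(q(-137) + J)*(1033 + c) = (121 - 49477*I*√14/448)*(1033 - 5243) = (121 - 49477*I*√14/448)*(-4210) = -509410 + 104149085*I*√14/224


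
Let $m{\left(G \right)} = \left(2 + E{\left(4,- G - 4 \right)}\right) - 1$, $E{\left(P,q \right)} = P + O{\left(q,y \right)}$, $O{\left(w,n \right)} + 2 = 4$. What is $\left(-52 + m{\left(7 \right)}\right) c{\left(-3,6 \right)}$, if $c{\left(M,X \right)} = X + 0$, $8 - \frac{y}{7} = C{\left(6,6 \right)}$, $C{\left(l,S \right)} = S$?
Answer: $-270$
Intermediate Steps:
$y = 14$ ($y = 56 - 42 = 14$)
$O{\left(w,n \right)} = 2$ ($O{\left(w,n \right)} = -2 + 4 = 2$)
$c{\left(M,X \right)} = X$
$E{\left(P,q \right)} = 2 + P$ ($E{\left(P,q \right)} = P + 2 = 2 + P$)
$m{\left(G \right)} = 7$ ($m{\left(G \right)} = \left(2 + \left(2 + 4\right)\right) - 1 = \left(2 + 6\right) - 1 = 8 - 1 = 7$)
$\left(-52 + m{\left(7 \right)}\right) c{\left(-3,6 \right)} = \left(-52 + 7\right) 6 = \left(-45\right) 6 = -270$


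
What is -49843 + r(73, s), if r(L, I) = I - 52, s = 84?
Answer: -49811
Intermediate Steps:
r(L, I) = -52 + I
-49843 + r(73, s) = -49843 + (-52 + 84) = -49843 + 32 = -49811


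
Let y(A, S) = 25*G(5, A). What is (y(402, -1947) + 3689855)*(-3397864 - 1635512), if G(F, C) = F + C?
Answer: -18623642201280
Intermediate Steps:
G(F, C) = C + F
y(A, S) = 125 + 25*A (y(A, S) = 25*(A + 5) = 25*(5 + A) = 125 + 25*A)
(y(402, -1947) + 3689855)*(-3397864 - 1635512) = ((125 + 25*402) + 3689855)*(-3397864 - 1635512) = ((125 + 10050) + 3689855)*(-5033376) = (10175 + 3689855)*(-5033376) = 3700030*(-5033376) = -18623642201280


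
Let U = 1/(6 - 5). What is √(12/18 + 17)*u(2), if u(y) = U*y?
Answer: 2*√159/3 ≈ 8.4063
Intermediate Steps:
U = 1 (U = 1/1 = 1)
u(y) = y (u(y) = 1*y = y)
√(12/18 + 17)*u(2) = √(12/18 + 17)*2 = √(12*(1/18) + 17)*2 = √(⅔ + 17)*2 = √(53/3)*2 = (√159/3)*2 = 2*√159/3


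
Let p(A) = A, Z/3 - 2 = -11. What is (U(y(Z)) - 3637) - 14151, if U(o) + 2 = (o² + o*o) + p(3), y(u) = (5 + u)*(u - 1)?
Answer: 741125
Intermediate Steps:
Z = -27 (Z = 6 + 3*(-11) = 6 - 33 = -27)
y(u) = (-1 + u)*(5 + u) (y(u) = (5 + u)*(-1 + u) = (-1 + u)*(5 + u))
U(o) = 1 + 2*o² (U(o) = -2 + ((o² + o*o) + 3) = -2 + ((o² + o²) + 3) = -2 + (2*o² + 3) = -2 + (3 + 2*o²) = 1 + 2*o²)
(U(y(Z)) - 3637) - 14151 = ((1 + 2*(-5 + (-27)² + 4*(-27))²) - 3637) - 14151 = ((1 + 2*(-5 + 729 - 108)²) - 3637) - 14151 = ((1 + 2*616²) - 3637) - 14151 = ((1 + 2*379456) - 3637) - 14151 = ((1 + 758912) - 3637) - 14151 = (758913 - 3637) - 14151 = 755276 - 14151 = 741125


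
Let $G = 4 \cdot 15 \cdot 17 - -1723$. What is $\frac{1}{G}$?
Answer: $\frac{1}{2743} \approx 0.00036456$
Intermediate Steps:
$G = 2743$ ($G = 60 \cdot 17 + 1723 = 1020 + 1723 = 2743$)
$\frac{1}{G} = \frac{1}{2743}$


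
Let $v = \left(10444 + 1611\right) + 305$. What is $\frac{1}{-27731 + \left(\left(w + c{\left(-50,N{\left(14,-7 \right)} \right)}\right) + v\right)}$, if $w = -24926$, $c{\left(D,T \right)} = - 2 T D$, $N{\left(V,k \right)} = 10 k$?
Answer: $- \frac{1}{47297} \approx -2.1143 \cdot 10^{-5}$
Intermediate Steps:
$c{\left(D,T \right)} = - 2 D T$
$v = 12360$ ($v = 12055 + 305 = 12360$)
$\frac{1}{-27731 + \left(\left(w + c{\left(-50,N{\left(14,-7 \right)} \right)}\right) + v\right)} = \frac{1}{-27731 + \left(\left(-24926 - - 100 \cdot 10 \left(-7\right)\right) + 12360\right)} = \frac{1}{-27731 + \left(\left(-24926 - \left(-100\right) \left(-70\right)\right) + 12360\right)} = \frac{1}{-27731 + \left(\left(-24926 - 7000\right) + 12360\right)} = \frac{1}{-27731 + \left(-31926 + 12360\right)} = \frac{1}{-27731 - 19566} = \frac{1}{-47297} = - \frac{1}{47297}$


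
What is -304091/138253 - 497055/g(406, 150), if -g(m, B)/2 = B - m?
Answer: -68875039507/70785536 ≈ -973.01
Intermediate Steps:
g(m, B) = -2*B + 2*m (g(m, B) = -2*(B - m) = -2*B + 2*m)
-304091/138253 - 497055/g(406, 150) = -304091/138253 - 497055/(-2*150 + 2*406) = -304091*1/138253 - 497055/(-300 + 812) = -304091/138253 - 497055/512 = -68875039507/70785536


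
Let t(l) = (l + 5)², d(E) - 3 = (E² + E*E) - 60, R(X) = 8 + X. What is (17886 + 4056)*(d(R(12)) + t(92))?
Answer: 222755184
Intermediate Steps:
d(E) = -57 + 2*E² (d(E) = 3 + ((E² + E*E) - 60) = 3 + ((E² + E²) - 60) = 3 + (2*E² - 60) = 3 + (-60 + 2*E²) = -57 + 2*E²)
t(l) = (5 + l)²
(17886 + 4056)*(d(R(12)) + t(92)) = (17886 + 4056)*((-57 + 2*(8 + 12)²) + (5 + 92)²) = 21942*((-57 + 2*20²) + 97²) = 21942*((-57 + 2*400) + 9409) = 21942*((-57 + 800) + 9409) = 21942*(743 + 9409) = 21942*10152 = 222755184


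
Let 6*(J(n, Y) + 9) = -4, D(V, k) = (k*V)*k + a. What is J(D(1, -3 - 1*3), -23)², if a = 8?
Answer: 841/9 ≈ 93.444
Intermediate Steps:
D(V, k) = 8 + V*k² (D(V, k) = (k*V)*k + 8 = (V*k)*k + 8 = V*k² + 8 = 8 + V*k²)
J(n, Y) = -29/3 (J(n, Y) = -9 + (⅙)*(-4) = -9 - ⅔ = -29/3)
J(D(1, -3 - 1*3), -23)² = (-29/3)² = 841/9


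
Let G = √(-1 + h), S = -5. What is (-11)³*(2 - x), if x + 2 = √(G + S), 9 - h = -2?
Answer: -5324 + 1331*I*√(5 - √10) ≈ -5324.0 + 1804.3*I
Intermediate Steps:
h = 11 (h = 9 - 1*(-2) = 9 + 2 = 11)
G = √10 (G = √(-1 + 11) = √10 ≈ 3.1623)
x = -2 + √(-5 + √10) (x = -2 + √(√10 - 5) = -2 + √(-5 + √10) ≈ -2.0 + 1.3556*I)
(-11)³*(2 - x) = (-11)³*(2 - (-2 + I*√(5 - √10))) = -1331*(2 + (2 - I*√(5 - √10))) = -1331*(4 - I*√(5 - √10)) = -5324 + 1331*I*√(5 - √10)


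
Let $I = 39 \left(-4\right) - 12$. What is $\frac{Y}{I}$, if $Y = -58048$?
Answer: $\frac{7256}{21} \approx 345.52$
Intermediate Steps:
$I = -168$ ($I = -156 - 12 = -168$)
$\frac{Y}{I} = - \frac{58048}{-168} = \left(-58048\right) \left(- \frac{1}{168}\right) = \frac{7256}{21}$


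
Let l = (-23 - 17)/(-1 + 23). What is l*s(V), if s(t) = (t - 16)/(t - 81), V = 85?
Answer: -345/11 ≈ -31.364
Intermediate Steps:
l = -20/11 (l = -40/22 = -40*1/22 = -20/11 ≈ -1.8182)
s(t) = (-16 + t)/(-81 + t)
l*s(V) = -20*(-16 + 85)/(11*(-81 + 85)) = -20*69/(11*4) = -5*69/11 = -20/11*69/4 = -345/11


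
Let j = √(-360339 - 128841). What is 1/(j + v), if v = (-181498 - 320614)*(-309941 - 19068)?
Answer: 41299841752/6822707714960969840311 - I*√122295/13645415429921939680622 ≈ 6.0533e-12 - 2.5628e-20*I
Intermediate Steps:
j = 2*I*√122295 (j = √(-489180) = 2*I*√122295 ≈ 699.41*I)
v = 165199367008 (v = -502112*(-329009) = 165199367008)
1/(j + v) = 1/(2*I*√122295 + 165199367008) = 1/(165199367008 + 2*I*√122295)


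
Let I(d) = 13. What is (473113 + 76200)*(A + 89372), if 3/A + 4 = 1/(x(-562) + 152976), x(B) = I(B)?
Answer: 10014192656075903/203985 ≈ 4.9093e+10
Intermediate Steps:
x(B) = 13
A = -152989/203985 (A = 3/(-4 + 1/(13 + 152976)) = 3/(-4 + 1/152989) = 3/(-611955/152989) = 3*(-152989/611955) = -152989/203985 ≈ -0.75000)
(473113 + 76200)*(A + 89372) = (473113 + 76200)*(-152989/203985 + 89372) = 549313*(18230394431/203985) = 10014192656075903/203985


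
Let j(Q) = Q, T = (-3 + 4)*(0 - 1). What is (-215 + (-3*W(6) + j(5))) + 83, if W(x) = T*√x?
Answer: -127 + 3*√6 ≈ -119.65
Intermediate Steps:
T = -1 (T = 1*(-1) = -1)
W(x) = -√x
(-215 + (-3*W(6) + j(5))) + 83 = (-215 + (-(-3)*√6 + 5)) + 83 = (-215 + (3*√6 + 5)) + 83 = (-215 + (5 + 3*√6)) + 83 = (-210 + 3*√6) + 83 = -127 + 3*√6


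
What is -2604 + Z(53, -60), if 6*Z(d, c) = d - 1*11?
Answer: -2597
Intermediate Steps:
Z(d, c) = -11/6 + d/6 (Z(d, c) = (d - 1*11)/6 = (d - 11)/6 = (-11 + d)/6 = -11/6 + d/6)
-2604 + Z(53, -60) = -2604 + (-11/6 + (1/6)*53) = -2604 + (-11/6 + 53/6) = -2604 + 7 = -2597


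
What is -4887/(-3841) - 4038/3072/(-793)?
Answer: 1986785185/1559507456 ≈ 1.2740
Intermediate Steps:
-4887/(-3841) - 4038/3072/(-793) = -4887*(-1/3841) - 4038*1/3072*(-1/793) = 4887/3841 - 673/512*(-1/793) = 4887/3841 + 673/406016 = 1986785185/1559507456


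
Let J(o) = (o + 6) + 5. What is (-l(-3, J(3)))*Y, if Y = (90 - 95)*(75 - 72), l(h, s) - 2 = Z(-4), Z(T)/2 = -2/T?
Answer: 45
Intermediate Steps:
Z(T) = -4/T (Z(T) = 2*(-2/T) = -4/T)
J(o) = 11 + o (J(o) = (6 + o) + 5 = 11 + o)
l(h, s) = 3 (l(h, s) = 2 - 4/(-4) = 2 - 4*(-¼) = 2 + 1 = 3)
Y = -15 (Y = -5*3 = -15)
(-l(-3, J(3)))*Y = -1*3*(-15) = -3*(-15) = 45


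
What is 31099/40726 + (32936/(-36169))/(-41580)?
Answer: 1670405205947/2187432760590 ≈ 0.76364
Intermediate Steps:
31099/40726 + (32936/(-36169))/(-41580) = 31099*(1/40726) + (32936*(-1/36169))*(-1/41580) = 31099/40726 - 32936/36169*(-1/41580) = 31099/40726 + 8234/375976755 = 1670405205947/2187432760590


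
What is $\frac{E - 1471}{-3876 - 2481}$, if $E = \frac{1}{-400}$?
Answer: $\frac{588401}{2542800} \approx 0.2314$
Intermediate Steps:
$E = - \frac{1}{400} \approx -0.0025$
$\frac{E - 1471}{-3876 - 2481} = \frac{- \frac{1}{400} - 1471}{-3876 - 2481} = - \frac{588401}{400 \left(-6357\right)} = \left(- \frac{588401}{400}\right) \left(- \frac{1}{6357}\right) = \frac{588401}{2542800}$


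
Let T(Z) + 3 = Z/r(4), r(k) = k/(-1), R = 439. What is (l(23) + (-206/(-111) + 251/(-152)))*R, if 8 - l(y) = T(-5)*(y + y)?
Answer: 657017497/16872 ≈ 38941.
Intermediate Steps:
r(k) = -k (r(k) = k*(-1) = -k)
T(Z) = -3 - Z/4 (T(Z) = -3 + Z/((-1*4)) = -3 + Z/(-4) = -3 + Z*(-¼) = -3 - Z/4)
l(y) = 8 + 7*y/2 (l(y) = 8 - (-3 - ¼*(-5))*(y + y) = 8 - (-3 + 5/4)*2*y = 8 - (-7)*2*y/4 = 8 - (-7)*y/2 = 8 + 7*y/2)
(l(23) + (-206/(-111) + 251/(-152)))*R = ((8 + (7/2)*23) + (-206/(-111) + 251/(-152)))*439 = ((8 + 161/2) + (-206*(-1/111) + 251*(-1/152)))*439 = (177/2 + (206/111 - 251/152))*439 = (177/2 + 3451/16872)*439 = (1496623/16872)*439 = 657017497/16872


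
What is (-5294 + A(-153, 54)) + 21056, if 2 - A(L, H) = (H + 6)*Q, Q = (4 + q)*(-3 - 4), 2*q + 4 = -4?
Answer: 15764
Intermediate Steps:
q = -4 (q = -2 + (½)*(-4) = -2 - 2 = -4)
Q = 0 (Q = (4 - 4)*(-3 - 4) = 0*(-7) = 0)
A(L, H) = 2 (A(L, H) = 2 - (H + 6)*0 = 2 - (6 + H)*0 = 2 - 1*0 = 2 + 0 = 2)
(-5294 + A(-153, 54)) + 21056 = (-5294 + 2) + 21056 = -5292 + 21056 = 15764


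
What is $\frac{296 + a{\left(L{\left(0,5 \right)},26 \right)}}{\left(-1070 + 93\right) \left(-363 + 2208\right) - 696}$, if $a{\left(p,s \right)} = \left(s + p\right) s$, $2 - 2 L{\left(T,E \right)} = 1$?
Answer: $- \frac{985}{1803261} \approx -0.00054623$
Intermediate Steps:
$L{\left(T,E \right)} = \frac{1}{2}$ ($L{\left(T,E \right)} = 1 - \frac{1}{2} = \frac{1}{2}$)
$a{\left(p,s \right)} = s \left(p + s\right)$ ($a{\left(p,s \right)} = \left(p + s\right) s = s \left(p + s\right)$)
$\frac{296 + a{\left(L{\left(0,5 \right)},26 \right)}}{\left(-1070 + 93\right) \left(-363 + 2208\right) - 696} = \frac{296 + 26 \left(\frac{1}{2} + 26\right)}{\left(-1070 + 93\right) \left(-363 + 2208\right) - 696} = \frac{296 + 26 \cdot \frac{53}{2}}{\left(-977\right) 1845 - 696} = \frac{296 + 689}{-1802565 - 696} = \frac{985}{-1803261} = 985 \left(- \frac{1}{1803261}\right) = - \frac{985}{1803261}$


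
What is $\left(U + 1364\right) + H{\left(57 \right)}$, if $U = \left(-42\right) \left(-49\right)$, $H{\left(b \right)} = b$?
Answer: $3479$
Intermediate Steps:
$U = 2058$
$\left(U + 1364\right) + H{\left(57 \right)} = \left(2058 + 1364\right) + 57 = 3422 + 57 = 3479$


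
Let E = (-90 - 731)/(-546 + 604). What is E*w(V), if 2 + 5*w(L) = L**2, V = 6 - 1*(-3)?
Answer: -64859/290 ≈ -223.65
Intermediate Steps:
V = 9 (V = 6 + 3 = 9)
E = -821/58 ≈ -14.155
w(L) = -2/5 + L**2/5
E*w(V) = -821*(-2/5 + (1/5)*9**2)/58 = -821*(-2/5 + (1/5)*81)/58 = -821*(-2/5 + 81/5)/58 = -821/58*79/5 = -64859/290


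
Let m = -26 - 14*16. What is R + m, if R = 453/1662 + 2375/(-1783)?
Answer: -247992017/987782 ≈ -251.06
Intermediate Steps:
m = -250 (m = -26 - 224 = -250)
R = -1046517/987782 (R = 453*(1/1662) + 2375*(-1/1783) = 151/554 - 2375/1783 = -1046517/987782 ≈ -1.0595)
R + m = -1046517/987782 - 250 = -247992017/987782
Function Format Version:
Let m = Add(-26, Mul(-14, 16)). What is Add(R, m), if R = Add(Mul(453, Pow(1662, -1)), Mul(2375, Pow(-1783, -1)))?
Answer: Rational(-247992017, 987782) ≈ -251.06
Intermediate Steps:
m = -250 (m = Add(-26, -224) = -250)
R = Rational(-1046517, 987782) (R = Add(Mul(453, Rational(1, 1662)), Mul(2375, Rational(-1, 1783))) = Add(Rational(151, 554), Rational(-2375, 1783)) = Rational(-1046517, 987782) ≈ -1.0595)
Add(R, m) = Add(Rational(-1046517, 987782), -250) = Rational(-247992017, 987782)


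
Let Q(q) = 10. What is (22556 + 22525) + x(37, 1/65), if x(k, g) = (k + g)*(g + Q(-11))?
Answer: 192033531/4225 ≈ 45452.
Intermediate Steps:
x(k, g) = (10 + g)*(g + k) (x(k, g) = (k + g)*(g + 10) = (g + k)*(10 + g) = (10 + g)*(g + k))
(22556 + 22525) + x(37, 1/65) = (22556 + 22525) + ((1/65)² + 10/65 + 10*37 + 37/65) = 45081 + ((1/65)² + 10*(1/65) + 370 + (1/65)*37) = 45081 + (1/4225 + 2/13 + 370 + 37/65) = 45081 + 1566306/4225 = 192033531/4225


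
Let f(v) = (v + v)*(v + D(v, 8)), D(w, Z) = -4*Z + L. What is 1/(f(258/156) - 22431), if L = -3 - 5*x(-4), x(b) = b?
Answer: -338/7596599 ≈ -4.4494e-5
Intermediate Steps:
L = 17 (L = -3 - 5*(-4) = -3 + 20 = 17)
D(w, Z) = 17 - 4*Z (D(w, Z) = -4*Z + 17 = 17 - 4*Z)
f(v) = 2*v*(-15 + v) (f(v) = (v + v)*(v + (17 - 4*8)) = (2*v)*(v + (17 - 32)) = (2*v)*(v - 15) = (2*v)*(-15 + v) = 2*v*(-15 + v))
1/(f(258/156) - 22431) = 1/(2*(258/156)*(-15 + 258/156) - 22431) = 1/(2*(258*(1/156))*(-15 + 258*(1/156)) - 22431) = 1/(2*(43/26)*(-15 + 43/26) - 22431) = 1/(2*(43/26)*(-347/26) - 22431) = 1/(-14921/338 - 22431) = 1/(-7596599/338) = -338/7596599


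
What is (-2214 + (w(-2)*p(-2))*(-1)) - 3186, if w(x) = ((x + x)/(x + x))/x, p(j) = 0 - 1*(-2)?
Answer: -5399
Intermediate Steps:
p(j) = 2 (p(j) = 0 + 2 = 2)
w(x) = 1/x (w(x) = ((2*x)/((2*x)))/x = ((2*x)*(1/(2*x)))/x = 1/x)
(-2214 + (w(-2)*p(-2))*(-1)) - 3186 = (-2214 + (2/(-2))*(-1)) - 3186 = (-2214 - 1/2*2*(-1)) - 3186 = (-2214 - 1*(-1)) - 3186 = (-2214 + 1) - 3186 = -2213 - 3186 = -5399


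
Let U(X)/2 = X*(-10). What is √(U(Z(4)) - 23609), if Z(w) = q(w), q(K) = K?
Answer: I*√23689 ≈ 153.91*I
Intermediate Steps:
Z(w) = w
U(X) = -20*X (U(X) = 2*(X*(-10)) = 2*(-10*X) = -20*X)
√(U(Z(4)) - 23609) = √(-20*4 - 23609) = √(-80 - 23609) = √(-23689) = I*√23689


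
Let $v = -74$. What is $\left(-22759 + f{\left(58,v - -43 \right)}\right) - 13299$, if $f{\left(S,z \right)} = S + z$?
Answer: $-36031$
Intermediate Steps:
$\left(-22759 + f{\left(58,v - -43 \right)}\right) - 13299 = \left(-22759 + \left(58 - 31\right)\right) - 13299 = \left(-22759 + 27\right) - 13299 = -22732 - 13299 = -36031$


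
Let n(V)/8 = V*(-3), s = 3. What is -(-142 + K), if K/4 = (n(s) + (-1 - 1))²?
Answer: -21762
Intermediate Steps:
n(V) = -24*V (n(V) = 8*(V*(-3)) = 8*(-3*V) = -24*V)
K = 21904 (K = 4*(-24*3 + (-1 - 1))² = 4*(-72 - 2)² = 4*(-74)² = 4*5476 = 21904)
-(-142 + K) = -(-142 + 21904) = -1*21762 = -21762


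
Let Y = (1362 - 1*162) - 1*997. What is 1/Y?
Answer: 1/203 ≈ 0.0049261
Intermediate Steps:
Y = 203 (Y = (1362 - 162) - 997 = 1200 - 997 = 203)
1/Y = 1/203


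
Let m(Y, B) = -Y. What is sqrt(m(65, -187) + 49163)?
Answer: 7*sqrt(1002) ≈ 221.58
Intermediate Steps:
sqrt(m(65, -187) + 49163) = sqrt(-1*65 + 49163) = sqrt(-65 + 49163) = sqrt(49098) = 7*sqrt(1002)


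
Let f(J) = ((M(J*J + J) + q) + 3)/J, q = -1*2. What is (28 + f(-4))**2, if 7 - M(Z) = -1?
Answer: 10609/16 ≈ 663.06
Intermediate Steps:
M(Z) = 8 (M(Z) = 7 - 1*(-1) = 7 + 1 = 8)
q = -2
f(J) = 9/J (f(J) = ((8 - 2) + 3)/J = (6 + 3)/J = 9/J)
(28 + f(-4))**2 = (28 + 9/(-4))**2 = (28 + 9*(-1/4))**2 = (28 - 9/4)**2 = (103/4)**2 = 10609/16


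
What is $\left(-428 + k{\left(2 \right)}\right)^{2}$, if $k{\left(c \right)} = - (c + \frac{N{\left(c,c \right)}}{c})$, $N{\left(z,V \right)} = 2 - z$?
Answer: $184900$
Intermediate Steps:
$k{\left(c \right)} = - c - \frac{2 - c}{c}$ ($k{\left(c \right)} = - (c + \frac{2 - c}{c}) = - c - \frac{2 - c}{c}$)
$\left(-428 + k{\left(2 \right)}\right)^{2} = \left(-428 - \left(1 + 1\right)\right)^{2} = \left(-428 - 2\right)^{2} = \left(-430\right)^{2} = 184900$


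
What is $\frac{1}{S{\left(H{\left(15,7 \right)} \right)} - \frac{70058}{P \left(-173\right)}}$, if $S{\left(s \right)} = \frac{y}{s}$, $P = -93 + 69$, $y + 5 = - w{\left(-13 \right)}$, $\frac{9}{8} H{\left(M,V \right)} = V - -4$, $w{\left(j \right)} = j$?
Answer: $- \frac{22836}{366635} \approx -0.062285$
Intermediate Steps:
$H{\left(M,V \right)} = \frac{32}{9} + \frac{8 V}{9}$ ($H{\left(M,V \right)} = \frac{8 \left(V - -4\right)}{9} = \frac{8 \left(V + 4\right)}{9} = \frac{8 \left(4 + V\right)}{9} = \frac{32}{9} + \frac{8 V}{9}$)
$y = 8$ ($y = -5 - -13 = -5 + 13 = 8$)
$P = -24$
$S{\left(s \right)} = \frac{8}{s}$
$\frac{1}{S{\left(H{\left(15,7 \right)} \right)} - \frac{70058}{P \left(-173\right)}} = \frac{1}{\frac{8}{\frac{32}{9} + \frac{8}{9} \cdot 7} - \frac{70058}{\left(-24\right) \left(-173\right)}} = \frac{1}{\frac{8}{\frac{32}{9} + \frac{56}{9}} - \frac{70058}{4152}} = \frac{1}{\frac{8}{\frac{88}{9}} - \frac{35029}{2076}} = \frac{1}{8 \cdot \frac{9}{88} - \frac{35029}{2076}} = \frac{1}{\frac{9}{11} - \frac{35029}{2076}} = \frac{1}{- \frac{366635}{22836}} = - \frac{22836}{366635}$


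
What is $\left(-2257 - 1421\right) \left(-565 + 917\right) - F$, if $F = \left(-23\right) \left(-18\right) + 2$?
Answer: $-1295072$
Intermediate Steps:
$F = 416$ ($F = 414 + 2 = 416$)
$\left(-2257 - 1421\right) \left(-565 + 917\right) - F = \left(-2257 - 1421\right) \left(-565 + 917\right) - 416 = \left(-3678\right) 352 - 416 = -1294656 - 416 = -1295072$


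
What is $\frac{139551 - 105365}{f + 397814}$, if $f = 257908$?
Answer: $\frac{17093}{327861} \approx 0.052135$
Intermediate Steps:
$\frac{139551 - 105365}{f + 397814} = \frac{139551 - 105365}{257908 + 397814} = \frac{34186}{655722} = 34186 \cdot \frac{1}{655722} = \frac{17093}{327861}$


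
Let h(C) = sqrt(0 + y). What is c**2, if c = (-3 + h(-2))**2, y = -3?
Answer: (3 - I*sqrt(3))**4 ≈ -72.0 - 124.71*I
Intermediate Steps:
h(C) = I*sqrt(3) (h(C) = sqrt(0 - 3) = sqrt(-3) = I*sqrt(3))
c = (-3 + I*sqrt(3))**2 ≈ 6.0 - 10.392*I
c**2 = ((3 - I*sqrt(3))**2)**2 = (3 - I*sqrt(3))**4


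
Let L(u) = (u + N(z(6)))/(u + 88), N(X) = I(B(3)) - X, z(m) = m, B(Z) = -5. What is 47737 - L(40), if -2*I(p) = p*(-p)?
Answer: 12220579/256 ≈ 47737.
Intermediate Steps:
I(p) = p²/2 (I(p) = -p*(-p)/2 = -(-1)*p²/2 = p²/2)
N(X) = 25/2 - X (N(X) = (½)*(-5)² - X = (½)*25 - X = 25/2 - X)
L(u) = (13/2 + u)/(88 + u) (L(u) = (u + (25/2 - 1*6))/(u + 88) = (u + (25/2 - 6))/(88 + u) = (u + 13/2)/(88 + u) = (13/2 + u)/(88 + u))
47737 - L(40) = 47737 - (13/2 + 40)/(88 + 40) = 47737 - 93/(128*2) = 47737 - 1*93/256 = 47737 - 93/256 = 12220579/256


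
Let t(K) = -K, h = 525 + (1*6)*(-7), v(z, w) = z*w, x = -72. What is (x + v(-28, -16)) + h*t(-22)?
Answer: 11002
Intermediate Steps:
v(z, w) = w*z
h = 483 (h = 525 + 6*(-7) = 525 - 42 = 483)
(x + v(-28, -16)) + h*t(-22) = (-72 - 16*(-28)) + 483*(-1*(-22)) = (-72 + 448) + 483*22 = 376 + 10626 = 11002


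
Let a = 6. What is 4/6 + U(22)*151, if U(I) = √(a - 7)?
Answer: ⅔ + 151*I ≈ 0.66667 + 151.0*I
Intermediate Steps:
U(I) = I (U(I) = √(6 - 7) = √(-1) = I)
4/6 + U(22)*151 = 4/6 + I*151 = 4*(⅙) + 151*I = ⅔ + 151*I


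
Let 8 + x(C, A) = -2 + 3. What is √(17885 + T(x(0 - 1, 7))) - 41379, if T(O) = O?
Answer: -41379 + √17878 ≈ -41245.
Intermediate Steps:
x(C, A) = -7 (x(C, A) = -8 + (-2 + 3) = -8 + 1 = -7)
√(17885 + T(x(0 - 1, 7))) - 41379 = √(17885 - 7) - 41379 = √17878 - 41379 = -41379 + √17878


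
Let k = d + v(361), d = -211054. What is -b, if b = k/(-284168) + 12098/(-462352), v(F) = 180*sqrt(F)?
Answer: -5785133169/8211602696 ≈ -0.70451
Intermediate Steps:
k = -207634 (k = -211054 + 180*sqrt(361) = -211054 + 180*19 = -211054 + 3420 = -207634)
b = 5785133169/8211602696 (b = -207634/(-284168) + 12098/(-462352) = -207634*(-1/284168) + 12098*(-1/462352) = 103817/142084 - 6049/231176 = 5785133169/8211602696 ≈ 0.70451)
-b = -1*5785133169/8211602696 = -5785133169/8211602696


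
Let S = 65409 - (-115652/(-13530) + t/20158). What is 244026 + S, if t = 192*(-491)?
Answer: 21098386691011/68184435 ≈ 3.0943e+5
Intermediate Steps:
t = -94272
S = 4459611755701/68184435 (S = 65409 - (-115652/(-13530) - 94272/20158) = 65409 - (-115652*(-1/13530) - 94272*1/20158) = 65409 - (57826/6765 - 47136/10079) = 65409 - 1*263953214/68184435 = 65409 - 263953214/68184435 = 4459611755701/68184435 ≈ 65405.)
244026 + S = 244026 + 4459611755701/68184435 = 21098386691011/68184435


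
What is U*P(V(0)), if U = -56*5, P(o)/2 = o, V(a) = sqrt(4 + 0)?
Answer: -1120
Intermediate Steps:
V(a) = 2 (V(a) = sqrt(4) = 2)
P(o) = 2*o
U = -280
U*P(V(0)) = -560*2 = -280*4 = -1120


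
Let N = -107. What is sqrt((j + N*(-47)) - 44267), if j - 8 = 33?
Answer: I*sqrt(39197) ≈ 197.98*I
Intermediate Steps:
j = 41 (j = 8 + 33 = 41)
sqrt((j + N*(-47)) - 44267) = sqrt((41 - 107*(-47)) - 44267) = sqrt((41 + 5029) - 44267) = sqrt(5070 - 44267) = sqrt(-39197) = I*sqrt(39197)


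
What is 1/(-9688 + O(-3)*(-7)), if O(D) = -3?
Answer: -1/9667 ≈ -0.00010344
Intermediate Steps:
1/(-9688 + O(-3)*(-7)) = 1/(-9688 - 3*(-7)) = 1/(-9688 + 21) = 1/(-9667) = -1/9667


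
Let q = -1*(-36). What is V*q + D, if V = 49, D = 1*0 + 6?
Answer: 1770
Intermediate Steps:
q = 36
D = 6 (D = 0 + 6 = 6)
V*q + D = 49*36 + 6 = 1764 + 6 = 1770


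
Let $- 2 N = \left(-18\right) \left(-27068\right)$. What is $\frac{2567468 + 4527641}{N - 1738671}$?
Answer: $- \frac{7095109}{1982283} \approx -3.5793$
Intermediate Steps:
$N = -243612$ ($N = - \frac{\left(-18\right) \left(-27068\right)}{2} = \left(- \frac{1}{2}\right) 487224 = -243612$)
$\frac{2567468 + 4527641}{N - 1738671} = \frac{2567468 + 4527641}{-243612 - 1738671} = \frac{7095109}{-1982283} = 7095109 \left(- \frac{1}{1982283}\right) = - \frac{7095109}{1982283}$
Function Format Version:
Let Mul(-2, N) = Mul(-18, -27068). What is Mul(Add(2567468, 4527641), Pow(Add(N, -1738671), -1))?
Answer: Rational(-7095109, 1982283) ≈ -3.5793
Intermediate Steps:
N = -243612 (N = Mul(Rational(-1, 2), Mul(-18, -27068)) = Mul(Rational(-1, 2), 487224) = -243612)
Mul(Add(2567468, 4527641), Pow(Add(N, -1738671), -1)) = Mul(Add(2567468, 4527641), Pow(Add(-243612, -1738671), -1)) = Mul(7095109, Pow(-1982283, -1)) = Mul(7095109, Rational(-1, 1982283)) = Rational(-7095109, 1982283)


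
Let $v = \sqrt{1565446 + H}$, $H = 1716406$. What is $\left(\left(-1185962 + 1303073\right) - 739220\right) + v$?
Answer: $-622109 + 2 \sqrt{820463} \approx -6.203 \cdot 10^{5}$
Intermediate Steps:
$v = 2 \sqrt{820463}$ ($v = \sqrt{1565446 + 1716406} = \sqrt{3281852} = 2 \sqrt{820463} \approx 1811.6$)
$\left(\left(-1185962 + 1303073\right) - 739220\right) + v = \left(\left(-1185962 + 1303073\right) - 739220\right) + 2 \sqrt{820463} = \left(117111 - 739220\right) + 2 \sqrt{820463} = -622109 + 2 \sqrt{820463}$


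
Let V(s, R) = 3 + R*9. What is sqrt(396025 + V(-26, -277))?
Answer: sqrt(393535) ≈ 627.32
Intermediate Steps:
V(s, R) = 3 + 9*R
sqrt(396025 + V(-26, -277)) = sqrt(396025 + (3 + 9*(-277))) = sqrt(396025 + (3 - 2493)) = sqrt(396025 - 2490) = sqrt(393535)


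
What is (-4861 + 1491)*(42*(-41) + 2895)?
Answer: -3953010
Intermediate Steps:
(-4861 + 1491)*(42*(-41) + 2895) = -3370*(-1722 + 2895) = -3370*1173 = -3953010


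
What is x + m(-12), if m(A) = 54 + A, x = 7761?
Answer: 7803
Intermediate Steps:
x + m(-12) = 7761 + (54 - 12) = 7761 + 42 = 7803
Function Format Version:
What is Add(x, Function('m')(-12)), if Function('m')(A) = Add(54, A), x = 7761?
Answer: 7803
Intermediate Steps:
Add(x, Function('m')(-12)) = Add(7761, Add(54, -12)) = Add(7761, 42) = 7803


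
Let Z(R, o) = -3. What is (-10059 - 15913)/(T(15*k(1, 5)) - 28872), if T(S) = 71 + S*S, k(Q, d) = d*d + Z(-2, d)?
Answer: -25972/80099 ≈ -0.32425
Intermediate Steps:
k(Q, d) = -3 + d² (k(Q, d) = d*d - 3 = d² - 3 = -3 + d²)
T(S) = 71 + S²
(-10059 - 15913)/(T(15*k(1, 5)) - 28872) = (-10059 - 15913)/((71 + (15*(-3 + 5²))²) - 28872) = -25972/((71 + (15*(-3 + 25))²) - 28872) = -25972/((71 + (15*22)²) - 28872) = -25972/((71 + 330²) - 28872) = -25972/((71 + 108900) - 28872) = -25972/(108971 - 28872) = -25972/80099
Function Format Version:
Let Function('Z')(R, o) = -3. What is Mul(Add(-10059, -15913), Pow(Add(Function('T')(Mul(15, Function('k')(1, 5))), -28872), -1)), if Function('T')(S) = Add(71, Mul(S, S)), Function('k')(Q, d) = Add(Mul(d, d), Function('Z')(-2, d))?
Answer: Rational(-25972, 80099) ≈ -0.32425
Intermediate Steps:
Function('k')(Q, d) = Add(-3, Pow(d, 2)) (Function('k')(Q, d) = Add(Mul(d, d), -3) = Add(Pow(d, 2), -3) = Add(-3, Pow(d, 2)))
Function('T')(S) = Add(71, Pow(S, 2))
Mul(Add(-10059, -15913), Pow(Add(Function('T')(Mul(15, Function('k')(1, 5))), -28872), -1)) = Mul(Add(-10059, -15913), Pow(Add(Add(71, Pow(Mul(15, Add(-3, Pow(5, 2))), 2)), -28872), -1)) = Mul(-25972, Pow(Add(Add(71, Pow(Mul(15, Add(-3, 25)), 2)), -28872), -1)) = Mul(-25972, Pow(Add(Add(71, Pow(Mul(15, 22), 2)), -28872), -1)) = Mul(-25972, Pow(Add(Add(71, Pow(330, 2)), -28872), -1)) = Mul(-25972, Pow(Add(Add(71, 108900), -28872), -1)) = Mul(-25972, Pow(Add(108971, -28872), -1)) = Mul(-25972, Pow(80099, -1)) = Mul(-25972, Rational(1, 80099)) = Rational(-25972, 80099)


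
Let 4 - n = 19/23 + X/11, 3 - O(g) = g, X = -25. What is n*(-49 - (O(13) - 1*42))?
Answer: 4134/253 ≈ 16.340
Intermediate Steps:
O(g) = 3 - g
n = 1378/253 (n = 4 - (19/23 - 25/11) = 4 - 1*(-366/253) = 4 + 366/253 = 1378/253 ≈ 5.4466)
n*(-49 - (O(13) - 1*42)) = 1378*(-49 - ((3 - 1*13) - 1*42))/253 = 1378*(-49 - ((3 - 13) - 42))/253 = 1378*(-49 - (-10 - 42))/253 = 1378*(-49 - 1*(-52))/253 = 1378*(-49 + 52)/253 = (1378/253)*3 = 4134/253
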